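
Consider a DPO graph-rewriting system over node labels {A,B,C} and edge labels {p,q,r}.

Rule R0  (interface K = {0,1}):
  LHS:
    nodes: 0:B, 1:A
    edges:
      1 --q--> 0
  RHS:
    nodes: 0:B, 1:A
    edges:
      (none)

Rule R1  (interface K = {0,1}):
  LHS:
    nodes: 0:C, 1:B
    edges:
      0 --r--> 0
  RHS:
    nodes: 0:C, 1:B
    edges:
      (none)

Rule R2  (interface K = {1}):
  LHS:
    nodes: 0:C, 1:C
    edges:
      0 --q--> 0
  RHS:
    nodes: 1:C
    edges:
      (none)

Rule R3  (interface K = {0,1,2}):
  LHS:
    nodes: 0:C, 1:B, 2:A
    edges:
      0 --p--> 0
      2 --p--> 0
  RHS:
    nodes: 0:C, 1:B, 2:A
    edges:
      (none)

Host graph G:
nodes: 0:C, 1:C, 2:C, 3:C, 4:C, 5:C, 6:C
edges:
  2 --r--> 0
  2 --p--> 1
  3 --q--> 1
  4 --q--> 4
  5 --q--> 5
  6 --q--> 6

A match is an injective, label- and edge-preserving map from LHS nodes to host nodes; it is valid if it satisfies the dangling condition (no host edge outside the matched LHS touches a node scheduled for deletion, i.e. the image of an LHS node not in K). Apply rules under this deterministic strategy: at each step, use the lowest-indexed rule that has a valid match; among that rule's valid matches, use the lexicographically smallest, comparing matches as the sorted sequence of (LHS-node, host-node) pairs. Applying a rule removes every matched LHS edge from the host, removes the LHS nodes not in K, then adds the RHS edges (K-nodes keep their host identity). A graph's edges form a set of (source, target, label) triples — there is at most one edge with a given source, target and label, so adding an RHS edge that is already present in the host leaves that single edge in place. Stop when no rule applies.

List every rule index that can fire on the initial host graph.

R0: no valid match — LHS pattern not found
R1: no valid match — LHS pattern not found
R2: 18 valid matches — {0↦4, 1↦0}, {0↦4, 1↦1}, {0↦4, 1↦2} (+15 more)
R3: no valid match — LHS pattern not found

Answer: [R2]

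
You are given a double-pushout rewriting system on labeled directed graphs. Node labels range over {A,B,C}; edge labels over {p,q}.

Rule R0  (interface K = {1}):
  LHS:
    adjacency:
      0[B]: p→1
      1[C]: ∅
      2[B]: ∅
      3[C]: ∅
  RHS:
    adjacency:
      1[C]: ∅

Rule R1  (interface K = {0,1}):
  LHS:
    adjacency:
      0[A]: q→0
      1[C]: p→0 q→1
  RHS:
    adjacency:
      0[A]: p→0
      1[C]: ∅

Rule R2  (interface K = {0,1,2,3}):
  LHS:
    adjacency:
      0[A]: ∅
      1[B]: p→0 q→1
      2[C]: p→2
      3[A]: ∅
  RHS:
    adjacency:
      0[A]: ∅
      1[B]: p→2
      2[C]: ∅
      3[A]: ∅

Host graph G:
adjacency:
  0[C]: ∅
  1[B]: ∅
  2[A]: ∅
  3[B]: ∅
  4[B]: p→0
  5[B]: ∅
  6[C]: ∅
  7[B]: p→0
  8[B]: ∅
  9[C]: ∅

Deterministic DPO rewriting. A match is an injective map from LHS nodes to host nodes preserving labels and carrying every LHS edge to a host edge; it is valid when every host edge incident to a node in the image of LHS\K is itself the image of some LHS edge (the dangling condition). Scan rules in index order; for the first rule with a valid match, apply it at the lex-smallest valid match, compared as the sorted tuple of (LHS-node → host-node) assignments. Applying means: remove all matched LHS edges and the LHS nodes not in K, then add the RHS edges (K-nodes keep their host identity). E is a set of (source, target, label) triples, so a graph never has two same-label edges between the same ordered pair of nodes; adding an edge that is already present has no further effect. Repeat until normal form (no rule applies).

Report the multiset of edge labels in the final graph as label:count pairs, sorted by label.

Answer: (no edges)

Rewrite trace:
[0] host  ⇒  10 nodes, 2 edges  {4-p->0 7-p->0}
[1] R0 @ {0↦4, 1↦0, 2↦1, 3↦6}  ⇒  7 nodes, 1 edges  {7-p->0}
[2] R0 @ {0↦7, 1↦0, 2↦3, 3↦9}  ⇒  4 nodes, 0 edges  {∅}
normal form: no rule applies after step 2
NF edges: []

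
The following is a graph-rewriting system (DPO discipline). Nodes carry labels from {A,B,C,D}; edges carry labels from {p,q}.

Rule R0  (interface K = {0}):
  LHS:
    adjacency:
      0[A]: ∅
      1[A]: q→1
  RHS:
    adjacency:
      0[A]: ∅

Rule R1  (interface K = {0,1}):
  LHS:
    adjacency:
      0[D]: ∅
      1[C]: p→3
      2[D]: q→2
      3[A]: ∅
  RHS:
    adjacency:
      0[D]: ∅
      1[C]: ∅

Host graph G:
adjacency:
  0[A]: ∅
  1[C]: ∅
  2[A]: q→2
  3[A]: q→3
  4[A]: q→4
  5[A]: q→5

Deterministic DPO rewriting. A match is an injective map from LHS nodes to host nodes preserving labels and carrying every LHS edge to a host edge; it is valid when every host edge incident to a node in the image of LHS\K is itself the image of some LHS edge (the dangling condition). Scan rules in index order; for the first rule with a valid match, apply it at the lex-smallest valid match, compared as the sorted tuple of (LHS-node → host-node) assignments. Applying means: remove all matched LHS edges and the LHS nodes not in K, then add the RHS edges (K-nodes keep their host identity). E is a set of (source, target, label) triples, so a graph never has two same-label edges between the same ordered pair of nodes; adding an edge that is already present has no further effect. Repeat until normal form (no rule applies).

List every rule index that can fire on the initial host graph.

Answer: [R0]

Steps:
R0: 16 valid matches — {0↦0, 1↦2}, {0↦0, 1↦3}, {0↦0, 1↦4} (+13 more)
R1: no valid match — LHS pattern not found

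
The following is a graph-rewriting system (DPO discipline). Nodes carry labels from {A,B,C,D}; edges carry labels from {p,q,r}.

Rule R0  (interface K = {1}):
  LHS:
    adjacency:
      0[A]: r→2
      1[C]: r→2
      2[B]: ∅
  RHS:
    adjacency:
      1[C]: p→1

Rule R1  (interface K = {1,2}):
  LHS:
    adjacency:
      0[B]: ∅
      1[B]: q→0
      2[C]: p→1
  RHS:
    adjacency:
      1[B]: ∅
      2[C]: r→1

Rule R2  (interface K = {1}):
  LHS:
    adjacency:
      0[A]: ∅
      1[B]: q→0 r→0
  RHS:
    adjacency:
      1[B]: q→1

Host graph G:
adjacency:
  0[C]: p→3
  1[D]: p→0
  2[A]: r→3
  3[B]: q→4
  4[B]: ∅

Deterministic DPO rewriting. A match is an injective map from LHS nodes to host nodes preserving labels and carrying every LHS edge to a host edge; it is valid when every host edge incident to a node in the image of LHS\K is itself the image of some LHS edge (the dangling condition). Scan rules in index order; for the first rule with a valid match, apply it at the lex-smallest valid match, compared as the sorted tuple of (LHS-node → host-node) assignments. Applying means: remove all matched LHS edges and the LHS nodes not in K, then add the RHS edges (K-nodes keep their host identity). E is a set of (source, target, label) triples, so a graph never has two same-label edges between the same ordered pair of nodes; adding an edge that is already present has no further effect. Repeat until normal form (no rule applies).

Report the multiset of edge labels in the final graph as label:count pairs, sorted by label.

Answer: p:2

Rewrite trace:
start.  V:5 E:4  edges: 0-p->3 1-p->0 2-r->3 3-q->4
1. fire R1 via {0↦4, 1↦3, 2↦0}  →  V:4 E:3  edges: 0-r->3 1-p->0 2-r->3
2. fire R0 via {0↦2, 1↦0, 2↦3}  →  V:2 E:2  edges: 0-p->0 1-p->0
normal form: no rule applies after step 2
NF edges: [(0, 0, 'p'), (1, 0, 'p')]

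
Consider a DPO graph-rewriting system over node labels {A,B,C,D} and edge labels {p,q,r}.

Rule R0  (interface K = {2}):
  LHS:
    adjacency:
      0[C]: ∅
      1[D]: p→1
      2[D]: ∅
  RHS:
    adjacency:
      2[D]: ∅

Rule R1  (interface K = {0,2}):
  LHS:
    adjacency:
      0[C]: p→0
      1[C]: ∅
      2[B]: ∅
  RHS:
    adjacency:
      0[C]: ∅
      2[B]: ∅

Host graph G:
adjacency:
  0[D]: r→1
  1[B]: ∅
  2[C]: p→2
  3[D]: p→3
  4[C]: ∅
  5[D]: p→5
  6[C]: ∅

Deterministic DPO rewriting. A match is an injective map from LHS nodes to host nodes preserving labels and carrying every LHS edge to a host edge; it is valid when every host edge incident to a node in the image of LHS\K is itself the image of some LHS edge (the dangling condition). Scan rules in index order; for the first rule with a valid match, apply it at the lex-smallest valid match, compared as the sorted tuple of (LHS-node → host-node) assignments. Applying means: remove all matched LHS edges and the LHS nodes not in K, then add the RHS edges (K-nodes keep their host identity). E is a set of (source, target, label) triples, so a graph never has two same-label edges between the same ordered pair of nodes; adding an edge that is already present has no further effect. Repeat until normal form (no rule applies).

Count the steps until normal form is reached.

start.  V:7 E:4  edges: 0-r->1 2-p->2 3-p->3 5-p->5
1. fire R0 via {0↦4, 1↦3, 2↦0}  →  V:5 E:3  edges: 0-r->1 2-p->2 5-p->5
2. fire R0 via {0↦6, 1↦5, 2↦0}  →  V:3 E:2  edges: 0-r->1 2-p->2
final graph: no rule applies after step 2

Answer: 2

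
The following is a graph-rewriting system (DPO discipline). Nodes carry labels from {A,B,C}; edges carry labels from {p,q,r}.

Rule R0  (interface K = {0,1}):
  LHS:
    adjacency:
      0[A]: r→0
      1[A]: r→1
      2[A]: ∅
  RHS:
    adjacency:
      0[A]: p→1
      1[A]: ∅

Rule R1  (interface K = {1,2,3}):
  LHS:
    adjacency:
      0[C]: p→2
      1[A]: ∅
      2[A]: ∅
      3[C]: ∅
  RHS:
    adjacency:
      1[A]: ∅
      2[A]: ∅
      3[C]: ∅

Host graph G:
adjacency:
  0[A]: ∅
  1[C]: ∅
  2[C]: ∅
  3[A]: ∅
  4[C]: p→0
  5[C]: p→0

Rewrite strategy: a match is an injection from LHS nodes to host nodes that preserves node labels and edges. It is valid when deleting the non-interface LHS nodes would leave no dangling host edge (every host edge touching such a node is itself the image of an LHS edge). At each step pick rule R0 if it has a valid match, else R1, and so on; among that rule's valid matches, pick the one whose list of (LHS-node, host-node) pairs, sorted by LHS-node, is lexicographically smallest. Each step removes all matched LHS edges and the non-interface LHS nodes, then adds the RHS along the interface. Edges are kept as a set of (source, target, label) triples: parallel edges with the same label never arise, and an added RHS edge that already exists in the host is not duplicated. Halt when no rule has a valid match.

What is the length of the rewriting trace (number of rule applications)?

initial: |V|=6 |E|=2  E = 4-p->0 5-p->0
step 1: apply R1 at {0↦4, 1↦3, 2↦0, 3↦1}  → |V|=5 |E|=1  E = 5-p->0
step 2: apply R1 at {0↦5, 1↦3, 2↦0, 3↦1}  → |V|=4 |E|=0  E = ∅
final graph: no rule applies after step 2

Answer: 2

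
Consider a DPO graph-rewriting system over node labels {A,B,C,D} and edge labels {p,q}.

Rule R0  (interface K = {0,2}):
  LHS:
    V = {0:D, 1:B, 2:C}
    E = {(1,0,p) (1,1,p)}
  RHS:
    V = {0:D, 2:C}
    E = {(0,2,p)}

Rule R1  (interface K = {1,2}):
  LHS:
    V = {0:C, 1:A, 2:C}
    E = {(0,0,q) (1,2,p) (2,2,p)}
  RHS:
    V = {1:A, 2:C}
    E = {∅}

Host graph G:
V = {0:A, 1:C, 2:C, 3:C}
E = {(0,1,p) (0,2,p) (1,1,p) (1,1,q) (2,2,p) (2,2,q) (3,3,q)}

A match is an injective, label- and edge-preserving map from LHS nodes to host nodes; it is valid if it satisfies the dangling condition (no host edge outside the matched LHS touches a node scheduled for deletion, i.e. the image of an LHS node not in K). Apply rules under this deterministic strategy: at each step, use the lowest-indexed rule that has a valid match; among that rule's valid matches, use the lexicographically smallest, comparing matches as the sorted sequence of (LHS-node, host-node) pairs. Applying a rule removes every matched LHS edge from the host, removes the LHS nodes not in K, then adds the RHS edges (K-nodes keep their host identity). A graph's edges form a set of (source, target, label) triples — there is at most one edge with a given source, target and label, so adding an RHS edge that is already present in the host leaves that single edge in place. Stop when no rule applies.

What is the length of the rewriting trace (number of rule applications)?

Answer: 2

Derivation:
initial: |V|=4 |E|=7  E = 0-p->1 0-p->2 1-p->1 1-q->1 2-p->2 2-q->2 3-q->3
step 1: apply R1 at {0↦3, 1↦0, 2↦1}  → |V|=3 |E|=4  E = 0-p->2 1-q->1 2-p->2 2-q->2
step 2: apply R1 at {0↦1, 1↦0, 2↦2}  → |V|=2 |E|=1  E = 2-q->2
normal form: no rule applies after step 2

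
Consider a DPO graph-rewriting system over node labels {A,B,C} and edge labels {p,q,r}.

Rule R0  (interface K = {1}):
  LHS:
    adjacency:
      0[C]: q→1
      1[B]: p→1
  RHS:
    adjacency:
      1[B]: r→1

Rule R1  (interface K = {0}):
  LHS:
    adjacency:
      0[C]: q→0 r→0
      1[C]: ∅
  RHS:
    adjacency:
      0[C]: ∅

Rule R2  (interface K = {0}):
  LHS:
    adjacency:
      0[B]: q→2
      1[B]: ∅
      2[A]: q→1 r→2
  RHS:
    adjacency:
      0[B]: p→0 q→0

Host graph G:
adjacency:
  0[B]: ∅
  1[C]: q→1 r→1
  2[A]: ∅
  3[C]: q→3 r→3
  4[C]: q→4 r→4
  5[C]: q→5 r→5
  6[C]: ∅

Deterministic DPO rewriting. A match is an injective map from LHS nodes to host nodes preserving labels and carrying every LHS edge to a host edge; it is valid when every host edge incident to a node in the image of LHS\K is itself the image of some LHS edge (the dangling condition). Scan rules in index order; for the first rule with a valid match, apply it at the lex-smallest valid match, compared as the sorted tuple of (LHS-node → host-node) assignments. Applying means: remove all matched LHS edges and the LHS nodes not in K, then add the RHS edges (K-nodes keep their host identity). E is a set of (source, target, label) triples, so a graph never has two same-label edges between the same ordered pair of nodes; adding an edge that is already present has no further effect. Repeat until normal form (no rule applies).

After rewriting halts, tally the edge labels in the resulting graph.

Answer: (no edges)

Steps:
start.  V:7 E:8  edges: 1-q->1 1-r->1 3-q->3 3-r->3 4-q->4 4-r->4 5-q->5 5-r->5
1. fire R1 via {0↦1, 1↦6}  →  V:6 E:6  edges: 3-q->3 3-r->3 4-q->4 4-r->4 5-q->5 5-r->5
2. fire R1 via {0↦3, 1↦1}  →  V:5 E:4  edges: 4-q->4 4-r->4 5-q->5 5-r->5
3. fire R1 via {0↦4, 1↦3}  →  V:4 E:2  edges: 5-q->5 5-r->5
4. fire R1 via {0↦5, 1↦4}  →  V:3 E:0  edges: ∅
final graph: no rule applies after step 4
NF edges: []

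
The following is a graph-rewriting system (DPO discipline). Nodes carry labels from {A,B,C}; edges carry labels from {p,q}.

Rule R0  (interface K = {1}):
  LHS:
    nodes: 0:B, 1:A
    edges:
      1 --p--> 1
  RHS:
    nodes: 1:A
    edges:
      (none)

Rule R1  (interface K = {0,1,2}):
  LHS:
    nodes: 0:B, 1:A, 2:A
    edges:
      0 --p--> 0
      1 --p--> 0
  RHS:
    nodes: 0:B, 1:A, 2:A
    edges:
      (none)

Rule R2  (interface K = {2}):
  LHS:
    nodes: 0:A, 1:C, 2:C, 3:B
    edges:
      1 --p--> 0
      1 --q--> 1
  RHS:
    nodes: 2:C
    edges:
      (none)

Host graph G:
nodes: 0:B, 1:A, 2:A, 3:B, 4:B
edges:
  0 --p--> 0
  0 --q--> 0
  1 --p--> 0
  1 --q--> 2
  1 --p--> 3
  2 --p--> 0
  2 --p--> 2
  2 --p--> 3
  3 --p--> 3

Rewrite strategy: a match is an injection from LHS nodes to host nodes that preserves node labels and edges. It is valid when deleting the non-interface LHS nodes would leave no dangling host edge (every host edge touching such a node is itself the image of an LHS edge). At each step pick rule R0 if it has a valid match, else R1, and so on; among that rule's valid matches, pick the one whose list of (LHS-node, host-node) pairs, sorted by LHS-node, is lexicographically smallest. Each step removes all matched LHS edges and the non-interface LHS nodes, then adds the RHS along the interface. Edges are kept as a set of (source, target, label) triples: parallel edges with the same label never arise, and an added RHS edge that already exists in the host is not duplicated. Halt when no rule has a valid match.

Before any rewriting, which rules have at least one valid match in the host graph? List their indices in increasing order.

R0: 1 valid match — {0↦4, 1↦2}
R1: 4 valid matches — {0↦0, 1↦1, 2↦2}, {0↦0, 1↦2, 2↦1}, {0↦3, 1↦1, 2↦2} (+1 more)
R2: no valid match — LHS pattern not found

Answer: [R0,R1]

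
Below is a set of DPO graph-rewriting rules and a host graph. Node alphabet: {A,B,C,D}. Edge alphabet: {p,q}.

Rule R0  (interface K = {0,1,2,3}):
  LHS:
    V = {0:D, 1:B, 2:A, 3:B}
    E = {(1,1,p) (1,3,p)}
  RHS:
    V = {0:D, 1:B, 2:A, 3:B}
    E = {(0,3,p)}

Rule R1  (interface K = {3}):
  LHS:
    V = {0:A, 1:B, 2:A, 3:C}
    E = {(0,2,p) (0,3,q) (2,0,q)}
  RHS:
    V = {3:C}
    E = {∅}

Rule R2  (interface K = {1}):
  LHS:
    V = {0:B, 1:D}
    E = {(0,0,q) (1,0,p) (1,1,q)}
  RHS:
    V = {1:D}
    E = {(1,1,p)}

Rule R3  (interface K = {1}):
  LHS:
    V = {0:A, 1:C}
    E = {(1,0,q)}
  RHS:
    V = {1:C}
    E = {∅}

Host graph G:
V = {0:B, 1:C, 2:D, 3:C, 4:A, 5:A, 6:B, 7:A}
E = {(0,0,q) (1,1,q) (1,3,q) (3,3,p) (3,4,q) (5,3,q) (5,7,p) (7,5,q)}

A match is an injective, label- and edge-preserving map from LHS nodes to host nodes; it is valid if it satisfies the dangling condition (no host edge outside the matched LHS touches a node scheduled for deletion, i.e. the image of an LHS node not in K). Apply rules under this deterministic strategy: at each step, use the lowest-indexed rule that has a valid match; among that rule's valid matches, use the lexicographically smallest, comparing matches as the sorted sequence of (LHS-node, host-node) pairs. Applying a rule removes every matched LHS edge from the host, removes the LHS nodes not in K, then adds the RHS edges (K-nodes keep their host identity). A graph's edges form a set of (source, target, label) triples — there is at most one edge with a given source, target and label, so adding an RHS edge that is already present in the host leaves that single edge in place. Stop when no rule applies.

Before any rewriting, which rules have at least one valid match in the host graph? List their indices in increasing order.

R0: no valid match — LHS pattern not found
R1: 1 valid match — {0↦5, 1↦6, 2↦7, 3↦3}
R2: no valid match — LHS pattern not found
R3: 1 valid match — {0↦4, 1↦3}

Answer: [R1,R3]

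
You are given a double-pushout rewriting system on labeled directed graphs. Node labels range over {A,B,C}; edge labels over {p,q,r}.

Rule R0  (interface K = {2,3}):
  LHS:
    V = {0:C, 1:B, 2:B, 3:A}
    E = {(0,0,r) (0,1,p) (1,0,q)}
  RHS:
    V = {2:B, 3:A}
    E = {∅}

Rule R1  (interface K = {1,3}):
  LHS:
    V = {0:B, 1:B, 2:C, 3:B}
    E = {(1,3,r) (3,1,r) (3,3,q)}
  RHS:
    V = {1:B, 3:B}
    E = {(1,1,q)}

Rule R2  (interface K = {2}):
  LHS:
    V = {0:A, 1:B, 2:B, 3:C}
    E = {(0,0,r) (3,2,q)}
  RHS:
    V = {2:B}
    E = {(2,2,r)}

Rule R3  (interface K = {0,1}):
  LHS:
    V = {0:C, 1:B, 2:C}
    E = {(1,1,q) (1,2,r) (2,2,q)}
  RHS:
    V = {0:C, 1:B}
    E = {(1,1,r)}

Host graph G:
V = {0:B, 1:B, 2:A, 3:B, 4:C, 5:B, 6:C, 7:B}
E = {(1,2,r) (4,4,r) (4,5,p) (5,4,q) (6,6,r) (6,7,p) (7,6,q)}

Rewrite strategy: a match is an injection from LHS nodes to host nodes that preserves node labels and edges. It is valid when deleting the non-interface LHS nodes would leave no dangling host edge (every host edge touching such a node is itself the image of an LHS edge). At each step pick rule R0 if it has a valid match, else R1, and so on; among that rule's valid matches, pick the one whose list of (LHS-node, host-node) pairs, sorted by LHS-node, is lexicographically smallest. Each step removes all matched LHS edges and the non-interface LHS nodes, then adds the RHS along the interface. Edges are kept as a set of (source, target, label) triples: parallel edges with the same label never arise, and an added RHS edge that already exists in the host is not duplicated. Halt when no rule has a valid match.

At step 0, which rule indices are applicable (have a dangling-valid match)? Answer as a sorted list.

Answer: [R0]

Derivation:
R0: 8 valid matches — {0↦4, 1↦5, 2↦0, 3↦2}, {0↦4, 1↦5, 2↦1, 3↦2}, {0↦4, 1↦5, 2↦3, 3↦2} (+5 more)
R1: no valid match — LHS pattern not found
R2: no valid match — LHS pattern not found
R3: no valid match — LHS pattern not found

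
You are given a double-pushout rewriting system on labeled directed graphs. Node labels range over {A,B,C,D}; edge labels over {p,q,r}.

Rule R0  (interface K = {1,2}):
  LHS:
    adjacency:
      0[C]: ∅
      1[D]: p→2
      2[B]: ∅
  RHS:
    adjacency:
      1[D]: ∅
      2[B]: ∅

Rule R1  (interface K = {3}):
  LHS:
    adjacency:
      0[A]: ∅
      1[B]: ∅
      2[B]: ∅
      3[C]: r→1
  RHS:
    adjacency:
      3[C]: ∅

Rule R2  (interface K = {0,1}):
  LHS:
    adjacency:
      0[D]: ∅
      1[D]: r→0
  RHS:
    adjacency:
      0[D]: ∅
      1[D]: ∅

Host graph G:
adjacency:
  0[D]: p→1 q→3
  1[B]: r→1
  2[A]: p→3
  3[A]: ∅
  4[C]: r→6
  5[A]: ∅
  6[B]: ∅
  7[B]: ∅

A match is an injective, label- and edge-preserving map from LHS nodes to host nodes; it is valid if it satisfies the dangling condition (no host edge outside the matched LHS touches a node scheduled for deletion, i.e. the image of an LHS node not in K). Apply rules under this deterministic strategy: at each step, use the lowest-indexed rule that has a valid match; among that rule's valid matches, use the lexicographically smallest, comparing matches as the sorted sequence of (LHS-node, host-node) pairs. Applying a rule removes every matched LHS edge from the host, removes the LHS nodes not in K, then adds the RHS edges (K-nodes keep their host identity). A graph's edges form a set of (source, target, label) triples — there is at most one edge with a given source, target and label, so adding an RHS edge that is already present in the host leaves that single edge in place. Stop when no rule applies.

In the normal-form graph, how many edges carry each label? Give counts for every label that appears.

[0] host  ⇒  8 nodes, 5 edges  {0-p->1 0-q->3 1-r->1 2-p->3 4-r->6}
[1] R1 @ {0↦5, 1↦6, 2↦7, 3↦4}  ⇒  5 nodes, 4 edges  {0-p->1 0-q->3 1-r->1 2-p->3}
[2] R0 @ {0↦4, 1↦0, 2↦1}  ⇒  4 nodes, 3 edges  {0-q->3 1-r->1 2-p->3}
halt: no rule applies after step 2
NF edges: [(0, 3, 'q'), (1, 1, 'r'), (2, 3, 'p')]

Answer: p:1 q:1 r:1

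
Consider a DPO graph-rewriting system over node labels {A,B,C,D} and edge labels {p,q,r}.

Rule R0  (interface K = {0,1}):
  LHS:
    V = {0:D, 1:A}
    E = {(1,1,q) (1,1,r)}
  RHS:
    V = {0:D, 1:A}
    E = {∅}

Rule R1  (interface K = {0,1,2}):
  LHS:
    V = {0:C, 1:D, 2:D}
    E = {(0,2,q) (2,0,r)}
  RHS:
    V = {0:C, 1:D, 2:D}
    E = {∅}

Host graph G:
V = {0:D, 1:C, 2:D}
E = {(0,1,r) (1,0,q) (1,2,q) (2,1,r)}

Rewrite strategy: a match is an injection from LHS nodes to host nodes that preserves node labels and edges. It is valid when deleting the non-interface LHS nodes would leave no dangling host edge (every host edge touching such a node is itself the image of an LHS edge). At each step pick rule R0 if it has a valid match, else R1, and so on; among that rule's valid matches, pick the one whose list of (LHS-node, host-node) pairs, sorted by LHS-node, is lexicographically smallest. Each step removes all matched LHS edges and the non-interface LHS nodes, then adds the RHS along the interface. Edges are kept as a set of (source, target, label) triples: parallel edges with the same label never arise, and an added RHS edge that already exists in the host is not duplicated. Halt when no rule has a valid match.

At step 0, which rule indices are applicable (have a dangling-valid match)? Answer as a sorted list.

Answer: [R1]

Rewrite trace:
R0: no valid match — LHS pattern not found
R1: 2 valid matches — {0↦1, 1↦0, 2↦2}, {0↦1, 1↦2, 2↦0}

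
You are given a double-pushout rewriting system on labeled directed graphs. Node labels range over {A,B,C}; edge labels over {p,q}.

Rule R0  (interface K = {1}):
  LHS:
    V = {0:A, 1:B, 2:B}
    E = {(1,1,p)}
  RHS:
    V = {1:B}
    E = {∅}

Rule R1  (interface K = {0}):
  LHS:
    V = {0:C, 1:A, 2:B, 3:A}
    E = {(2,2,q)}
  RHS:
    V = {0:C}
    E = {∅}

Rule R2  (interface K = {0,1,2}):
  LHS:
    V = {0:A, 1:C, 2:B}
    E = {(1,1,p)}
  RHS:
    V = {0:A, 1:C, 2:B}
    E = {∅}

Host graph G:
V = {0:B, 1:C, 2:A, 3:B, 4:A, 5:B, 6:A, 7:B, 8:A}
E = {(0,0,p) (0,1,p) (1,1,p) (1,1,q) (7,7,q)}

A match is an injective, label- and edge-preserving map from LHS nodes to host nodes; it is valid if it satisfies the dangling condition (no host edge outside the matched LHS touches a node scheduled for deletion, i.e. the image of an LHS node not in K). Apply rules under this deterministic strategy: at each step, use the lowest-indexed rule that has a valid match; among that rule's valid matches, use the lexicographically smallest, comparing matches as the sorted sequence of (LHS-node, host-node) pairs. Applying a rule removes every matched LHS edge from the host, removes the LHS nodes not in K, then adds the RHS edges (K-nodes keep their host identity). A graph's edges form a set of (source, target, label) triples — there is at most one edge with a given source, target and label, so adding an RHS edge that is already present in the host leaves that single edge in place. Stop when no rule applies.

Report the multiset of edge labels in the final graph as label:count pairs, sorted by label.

initial: |V|=9 |E|=5  E = 0-p->0 0-p->1 1-p->1 1-q->1 7-q->7
step 1: apply R0 at {0↦2, 1↦0, 2↦3}  → |V|=7 |E|=4  E = 0-p->1 1-p->1 1-q->1 7-q->7
step 2: apply R1 at {0↦1, 1↦4, 2↦7, 3↦6}  → |V|=4 |E|=3  E = 0-p->1 1-p->1 1-q->1
step 3: apply R2 at {0↦8, 1↦1, 2↦0}  → |V|=4 |E|=2  E = 0-p->1 1-q->1
normal form: no rule applies after step 3
NF edges: [(0, 1, 'p'), (1, 1, 'q')]

Answer: p:1 q:1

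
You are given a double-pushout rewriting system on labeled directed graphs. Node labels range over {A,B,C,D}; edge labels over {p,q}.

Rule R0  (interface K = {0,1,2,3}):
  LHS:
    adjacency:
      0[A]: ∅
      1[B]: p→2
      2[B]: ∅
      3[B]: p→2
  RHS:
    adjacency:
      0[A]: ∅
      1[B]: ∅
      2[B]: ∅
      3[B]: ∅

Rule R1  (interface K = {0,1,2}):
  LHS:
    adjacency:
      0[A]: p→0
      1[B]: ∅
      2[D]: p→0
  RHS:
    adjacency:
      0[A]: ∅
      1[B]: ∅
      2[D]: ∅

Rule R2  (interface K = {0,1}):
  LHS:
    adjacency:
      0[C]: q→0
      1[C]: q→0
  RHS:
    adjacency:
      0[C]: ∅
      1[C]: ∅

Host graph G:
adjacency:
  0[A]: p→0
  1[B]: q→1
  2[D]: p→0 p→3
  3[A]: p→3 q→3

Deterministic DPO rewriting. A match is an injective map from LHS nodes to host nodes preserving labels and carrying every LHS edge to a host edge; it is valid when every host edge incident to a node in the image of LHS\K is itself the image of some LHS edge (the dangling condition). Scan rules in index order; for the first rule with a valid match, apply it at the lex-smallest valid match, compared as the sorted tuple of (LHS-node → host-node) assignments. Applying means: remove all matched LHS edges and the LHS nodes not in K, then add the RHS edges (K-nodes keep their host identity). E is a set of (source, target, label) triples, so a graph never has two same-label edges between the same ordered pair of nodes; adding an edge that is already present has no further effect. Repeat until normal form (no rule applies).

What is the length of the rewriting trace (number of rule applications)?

Answer: 2

Steps:
start.  V:4 E:6  edges: 0-p->0 1-q->1 2-p->0 2-p->3 3-p->3 3-q->3
1. fire R1 via {0↦0, 1↦1, 2↦2}  →  V:4 E:4  edges: 1-q->1 2-p->3 3-p->3 3-q->3
2. fire R1 via {0↦3, 1↦1, 2↦2}  →  V:4 E:2  edges: 1-q->1 3-q->3
normal form: no rule applies after step 2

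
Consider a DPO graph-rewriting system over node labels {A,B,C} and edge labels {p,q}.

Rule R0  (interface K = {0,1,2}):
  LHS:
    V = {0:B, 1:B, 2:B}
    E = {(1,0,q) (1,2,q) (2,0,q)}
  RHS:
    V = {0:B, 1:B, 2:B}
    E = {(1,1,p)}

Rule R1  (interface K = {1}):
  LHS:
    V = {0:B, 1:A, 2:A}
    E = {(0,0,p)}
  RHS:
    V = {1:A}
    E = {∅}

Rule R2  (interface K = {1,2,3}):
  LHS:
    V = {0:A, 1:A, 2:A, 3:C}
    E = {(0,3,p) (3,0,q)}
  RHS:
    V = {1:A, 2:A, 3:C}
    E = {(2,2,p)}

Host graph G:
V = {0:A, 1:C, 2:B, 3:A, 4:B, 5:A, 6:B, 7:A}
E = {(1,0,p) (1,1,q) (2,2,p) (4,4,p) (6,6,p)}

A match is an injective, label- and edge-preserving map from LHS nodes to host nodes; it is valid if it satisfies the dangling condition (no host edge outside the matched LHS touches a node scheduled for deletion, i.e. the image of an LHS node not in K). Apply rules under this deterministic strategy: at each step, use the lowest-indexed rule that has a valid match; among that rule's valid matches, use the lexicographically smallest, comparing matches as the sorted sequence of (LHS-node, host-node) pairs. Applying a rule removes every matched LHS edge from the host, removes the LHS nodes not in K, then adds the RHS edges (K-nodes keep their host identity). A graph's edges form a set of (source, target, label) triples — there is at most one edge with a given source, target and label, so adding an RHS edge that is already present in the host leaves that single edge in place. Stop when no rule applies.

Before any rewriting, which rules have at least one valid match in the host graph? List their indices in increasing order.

Answer: [R1]

Rewrite trace:
R0: no valid match — LHS pattern not found
R1: 27 valid matches — {0↦2, 1↦0, 2↦3}, {0↦2, 1↦0, 2↦5}, {0↦2, 1↦0, 2↦7} (+24 more)
R2: no valid match — LHS pattern not found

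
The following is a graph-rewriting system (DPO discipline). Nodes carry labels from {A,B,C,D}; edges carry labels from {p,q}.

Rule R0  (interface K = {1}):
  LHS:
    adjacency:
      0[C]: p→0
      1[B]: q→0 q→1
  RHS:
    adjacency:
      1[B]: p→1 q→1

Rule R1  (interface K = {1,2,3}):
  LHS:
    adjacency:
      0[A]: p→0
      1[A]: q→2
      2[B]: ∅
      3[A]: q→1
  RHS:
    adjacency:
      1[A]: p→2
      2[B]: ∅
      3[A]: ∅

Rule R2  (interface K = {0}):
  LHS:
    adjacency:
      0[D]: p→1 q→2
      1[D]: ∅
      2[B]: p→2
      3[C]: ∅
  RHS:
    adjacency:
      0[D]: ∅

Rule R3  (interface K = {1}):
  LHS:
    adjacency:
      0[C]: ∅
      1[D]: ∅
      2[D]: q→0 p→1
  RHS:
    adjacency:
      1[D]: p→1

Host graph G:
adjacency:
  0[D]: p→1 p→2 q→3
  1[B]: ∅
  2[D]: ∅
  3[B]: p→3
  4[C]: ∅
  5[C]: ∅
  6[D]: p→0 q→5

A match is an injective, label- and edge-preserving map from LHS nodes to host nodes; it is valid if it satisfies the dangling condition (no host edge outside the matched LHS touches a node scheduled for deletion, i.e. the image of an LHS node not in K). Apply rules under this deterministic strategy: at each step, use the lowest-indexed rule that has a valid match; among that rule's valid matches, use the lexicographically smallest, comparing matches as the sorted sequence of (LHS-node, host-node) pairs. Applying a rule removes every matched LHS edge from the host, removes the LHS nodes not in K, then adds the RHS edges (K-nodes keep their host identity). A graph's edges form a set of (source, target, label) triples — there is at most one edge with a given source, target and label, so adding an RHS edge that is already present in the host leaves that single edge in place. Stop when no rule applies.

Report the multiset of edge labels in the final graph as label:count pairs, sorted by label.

Answer: p:2

Derivation:
start.  V:7 E:6  edges: 0-p->1 0-p->2 0-q->3 3-p->3 6-p->0 6-q->5
1. fire R2 via {0↦0, 1↦2, 2↦3, 3↦4}  →  V:4 E:3  edges: 0-p->1 6-p->0 6-q->5
2. fire R3 via {0↦5, 1↦0, 2↦6}  →  V:2 E:2  edges: 0-p->0 0-p->1
normal form: no rule applies after step 2
NF edges: [(0, 0, 'p'), (0, 1, 'p')]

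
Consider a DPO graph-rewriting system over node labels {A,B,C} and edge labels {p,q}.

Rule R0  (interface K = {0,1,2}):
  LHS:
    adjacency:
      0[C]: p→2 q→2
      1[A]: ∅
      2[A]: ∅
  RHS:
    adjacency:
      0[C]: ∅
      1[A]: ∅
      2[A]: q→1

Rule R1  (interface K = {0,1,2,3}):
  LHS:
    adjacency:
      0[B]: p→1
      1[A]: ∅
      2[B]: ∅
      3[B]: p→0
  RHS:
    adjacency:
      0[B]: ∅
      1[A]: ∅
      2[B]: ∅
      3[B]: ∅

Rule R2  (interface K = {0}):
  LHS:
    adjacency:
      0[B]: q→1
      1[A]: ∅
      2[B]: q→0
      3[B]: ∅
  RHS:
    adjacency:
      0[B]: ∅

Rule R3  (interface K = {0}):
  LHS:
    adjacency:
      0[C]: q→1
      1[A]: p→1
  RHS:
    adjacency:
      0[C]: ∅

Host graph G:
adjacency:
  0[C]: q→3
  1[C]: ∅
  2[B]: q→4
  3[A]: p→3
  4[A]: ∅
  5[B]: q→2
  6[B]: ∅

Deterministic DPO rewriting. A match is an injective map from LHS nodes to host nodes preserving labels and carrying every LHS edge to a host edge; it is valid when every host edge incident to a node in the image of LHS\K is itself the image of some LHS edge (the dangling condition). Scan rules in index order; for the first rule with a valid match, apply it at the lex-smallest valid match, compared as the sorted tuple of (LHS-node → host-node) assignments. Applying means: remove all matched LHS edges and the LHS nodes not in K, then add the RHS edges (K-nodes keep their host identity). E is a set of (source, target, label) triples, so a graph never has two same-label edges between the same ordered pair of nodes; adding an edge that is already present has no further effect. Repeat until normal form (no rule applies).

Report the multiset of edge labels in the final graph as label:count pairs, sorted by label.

Answer: (no edges)

Rewrite trace:
initial: |V|=7 |E|=4  E = 0-q->3 2-q->4 3-p->3 5-q->2
step 1: apply R2 at {0↦2, 1↦4, 2↦5, 3↦6}  → |V|=4 |E|=2  E = 0-q->3 3-p->3
step 2: apply R3 at {0↦0, 1↦3}  → |V|=3 |E|=0  E = ∅
halt: no rule applies after step 2
NF edges: []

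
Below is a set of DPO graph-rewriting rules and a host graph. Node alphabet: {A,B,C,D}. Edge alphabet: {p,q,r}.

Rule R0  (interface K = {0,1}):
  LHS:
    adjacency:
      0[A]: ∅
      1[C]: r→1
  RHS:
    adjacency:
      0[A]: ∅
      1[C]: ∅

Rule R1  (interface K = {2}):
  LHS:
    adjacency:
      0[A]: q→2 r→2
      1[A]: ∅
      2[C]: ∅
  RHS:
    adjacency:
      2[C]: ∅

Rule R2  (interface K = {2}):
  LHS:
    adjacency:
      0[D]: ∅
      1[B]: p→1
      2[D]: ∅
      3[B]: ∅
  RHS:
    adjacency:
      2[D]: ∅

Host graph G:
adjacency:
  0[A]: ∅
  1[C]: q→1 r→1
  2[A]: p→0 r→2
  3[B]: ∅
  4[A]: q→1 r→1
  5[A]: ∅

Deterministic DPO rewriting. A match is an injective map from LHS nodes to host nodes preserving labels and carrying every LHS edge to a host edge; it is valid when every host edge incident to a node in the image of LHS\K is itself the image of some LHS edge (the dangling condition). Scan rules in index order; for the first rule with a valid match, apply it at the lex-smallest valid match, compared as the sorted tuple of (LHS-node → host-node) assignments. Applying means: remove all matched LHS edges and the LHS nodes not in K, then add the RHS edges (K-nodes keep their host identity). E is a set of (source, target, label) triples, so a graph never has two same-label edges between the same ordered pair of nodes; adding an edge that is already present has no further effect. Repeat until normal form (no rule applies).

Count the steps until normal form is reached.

[0] host  ⇒  6 nodes, 6 edges  {1-q->1 1-r->1 2-p->0 2-r->2 4-q->1 4-r->1}
[1] R0 @ {0↦0, 1↦1}  ⇒  6 nodes, 5 edges  {1-q->1 2-p->0 2-r->2 4-q->1 4-r->1}
[2] R1 @ {0↦4, 1↦5, 2↦1}  ⇒  4 nodes, 3 edges  {1-q->1 2-p->0 2-r->2}
normal form: no rule applies after step 2

Answer: 2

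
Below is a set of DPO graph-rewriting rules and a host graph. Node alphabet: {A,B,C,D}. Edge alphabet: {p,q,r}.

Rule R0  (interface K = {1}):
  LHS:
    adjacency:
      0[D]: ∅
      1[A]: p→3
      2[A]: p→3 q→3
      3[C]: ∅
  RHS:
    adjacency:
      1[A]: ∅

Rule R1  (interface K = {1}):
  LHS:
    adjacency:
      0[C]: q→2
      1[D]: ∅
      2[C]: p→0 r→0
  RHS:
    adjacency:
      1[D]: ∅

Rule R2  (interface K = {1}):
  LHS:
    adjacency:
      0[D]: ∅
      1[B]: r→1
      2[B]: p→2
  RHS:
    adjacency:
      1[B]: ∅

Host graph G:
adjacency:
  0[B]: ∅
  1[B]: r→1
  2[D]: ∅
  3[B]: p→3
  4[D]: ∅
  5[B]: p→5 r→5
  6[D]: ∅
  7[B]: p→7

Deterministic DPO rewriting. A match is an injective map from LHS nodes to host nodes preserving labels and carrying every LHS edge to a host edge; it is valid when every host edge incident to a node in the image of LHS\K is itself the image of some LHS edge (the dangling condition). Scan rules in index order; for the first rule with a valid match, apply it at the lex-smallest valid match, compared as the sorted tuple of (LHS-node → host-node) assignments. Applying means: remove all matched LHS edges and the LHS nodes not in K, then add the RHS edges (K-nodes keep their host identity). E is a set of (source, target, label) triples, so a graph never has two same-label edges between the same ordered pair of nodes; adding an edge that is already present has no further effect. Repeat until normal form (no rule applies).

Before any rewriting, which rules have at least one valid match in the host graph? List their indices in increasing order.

Answer: [R2]

Derivation:
R0: no valid match — LHS pattern not found
R1: no valid match — LHS pattern not found
R2: 12 valid matches — {0↦2, 1↦1, 2↦3}, {0↦2, 1↦1, 2↦7}, {0↦2, 1↦5, 2↦3} (+9 more)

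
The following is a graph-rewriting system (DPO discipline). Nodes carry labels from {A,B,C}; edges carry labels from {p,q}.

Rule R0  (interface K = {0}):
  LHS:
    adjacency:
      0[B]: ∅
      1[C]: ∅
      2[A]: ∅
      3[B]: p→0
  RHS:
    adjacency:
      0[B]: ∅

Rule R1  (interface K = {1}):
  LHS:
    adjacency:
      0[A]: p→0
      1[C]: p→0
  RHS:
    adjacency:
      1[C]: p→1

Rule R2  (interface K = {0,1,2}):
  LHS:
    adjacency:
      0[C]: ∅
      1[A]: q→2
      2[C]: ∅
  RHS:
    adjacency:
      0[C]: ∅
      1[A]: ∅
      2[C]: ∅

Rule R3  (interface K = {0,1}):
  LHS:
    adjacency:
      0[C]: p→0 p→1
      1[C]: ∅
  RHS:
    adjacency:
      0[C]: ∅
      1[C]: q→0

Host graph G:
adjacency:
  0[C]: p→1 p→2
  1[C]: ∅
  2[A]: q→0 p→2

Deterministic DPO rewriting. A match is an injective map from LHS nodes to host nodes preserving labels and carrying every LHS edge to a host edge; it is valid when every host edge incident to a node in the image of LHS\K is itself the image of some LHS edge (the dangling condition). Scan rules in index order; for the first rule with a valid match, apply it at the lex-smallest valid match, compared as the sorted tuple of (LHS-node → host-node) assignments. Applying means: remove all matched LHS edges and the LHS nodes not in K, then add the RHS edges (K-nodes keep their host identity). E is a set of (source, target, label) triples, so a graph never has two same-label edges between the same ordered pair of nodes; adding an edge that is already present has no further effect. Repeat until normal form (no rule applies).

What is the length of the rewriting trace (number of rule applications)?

[0] host  ⇒  3 nodes, 4 edges  {0-p->1 0-p->2 2-q->0 2-p->2}
[1] R2 @ {0↦1, 1↦2, 2↦0}  ⇒  3 nodes, 3 edges  {0-p->1 0-p->2 2-p->2}
[2] R1 @ {0↦2, 1↦0}  ⇒  2 nodes, 2 edges  {0-p->0 0-p->1}
[3] R3 @ {0↦0, 1↦1}  ⇒  2 nodes, 1 edges  {1-q->0}
halt: no rule applies after step 3

Answer: 3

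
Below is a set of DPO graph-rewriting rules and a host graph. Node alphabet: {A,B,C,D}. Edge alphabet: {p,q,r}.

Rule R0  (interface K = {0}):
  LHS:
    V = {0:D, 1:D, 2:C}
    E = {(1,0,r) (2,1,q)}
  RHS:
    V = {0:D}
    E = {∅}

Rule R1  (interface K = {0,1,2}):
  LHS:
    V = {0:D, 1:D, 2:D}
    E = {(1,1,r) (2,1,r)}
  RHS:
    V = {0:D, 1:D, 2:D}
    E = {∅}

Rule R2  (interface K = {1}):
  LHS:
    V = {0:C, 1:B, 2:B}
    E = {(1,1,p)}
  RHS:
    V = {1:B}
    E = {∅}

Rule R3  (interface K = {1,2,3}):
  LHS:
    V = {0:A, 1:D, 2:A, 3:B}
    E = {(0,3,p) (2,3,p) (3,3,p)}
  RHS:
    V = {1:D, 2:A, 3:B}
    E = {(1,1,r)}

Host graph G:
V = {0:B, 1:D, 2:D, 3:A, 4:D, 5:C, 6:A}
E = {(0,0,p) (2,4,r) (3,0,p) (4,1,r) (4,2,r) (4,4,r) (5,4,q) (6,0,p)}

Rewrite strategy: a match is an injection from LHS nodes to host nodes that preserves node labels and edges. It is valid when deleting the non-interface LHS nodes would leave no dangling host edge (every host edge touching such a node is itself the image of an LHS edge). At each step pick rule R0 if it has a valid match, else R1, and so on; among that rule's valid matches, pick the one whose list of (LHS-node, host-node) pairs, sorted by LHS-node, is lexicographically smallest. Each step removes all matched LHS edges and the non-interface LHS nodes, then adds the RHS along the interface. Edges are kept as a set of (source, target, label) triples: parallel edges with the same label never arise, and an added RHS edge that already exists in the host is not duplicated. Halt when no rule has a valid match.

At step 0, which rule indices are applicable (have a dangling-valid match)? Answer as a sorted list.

Answer: [R1,R3]

Steps:
R0: no valid match — 2 raw matches, all fail dangling condition
R1: 1 valid match — {0↦1, 1↦4, 2↦2}
R2: no valid match — LHS pattern not found
R3: 6 valid matches — {0↦3, 1↦1, 2↦6, 3↦0}, {0↦3, 1↦2, 2↦6, 3↦0}, {0↦3, 1↦4, 2↦6, 3↦0} (+3 more)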